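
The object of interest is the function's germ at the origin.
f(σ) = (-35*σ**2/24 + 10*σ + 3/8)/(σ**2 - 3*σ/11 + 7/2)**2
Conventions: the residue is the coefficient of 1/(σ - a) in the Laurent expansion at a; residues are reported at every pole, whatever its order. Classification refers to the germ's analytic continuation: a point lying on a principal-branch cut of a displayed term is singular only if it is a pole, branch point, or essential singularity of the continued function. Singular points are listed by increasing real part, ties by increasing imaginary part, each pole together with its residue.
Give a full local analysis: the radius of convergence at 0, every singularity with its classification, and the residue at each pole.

Radius of convergence at 0: (1/2)*sqrt(14).
At (3/22) - ((1/22)*sqrt(1685))*i: a pole of order 2; residue -((215017/68141400)*sqrt(1685))*i.
At (3/22) + ((1/22)*sqrt(1685))*i: a pole of order 2; residue ((215017/68141400)*sqrt(1685))*i.

Denominator factor (σ**2 - 3*σ/11 + 7/2)^2: discriminant -1685/121, complex-conjugate roots (3/22) + ((1/22)*sqrt(1685))*i and (3/22) - ((1/22)*sqrt(1685))*i; poles of order 2, moduli (1/2)*sqrt(14) and (1/2)*sqrt(14).
The radius of convergence is the smallest modulus among the singular points: (1/2)*sqrt(14).
The factor σ**2 - 3*σ/11 + 7/2 splits as (σ - a)(σ - a') with a = (3/22) - ((1/22)*sqrt(1685))*i, a' = (3/22) + ((1/22)*sqrt(1685))*i. At the order-2 pole a set g(σ) = (σ - a)^2*f(σ) = [-35*σ**2/24 + 10*σ + 3/8] / (σ - a')^2.
Order-2 pole: residue = g'(a); g'((3/22) - ((1/22)*sqrt(1685))*i) = -((215017/68141400)*sqrt(1685))*i, so the residue is -((215017/68141400)*sqrt(1685))*i.
The factor σ**2 - 3*σ/11 + 7/2 splits as (σ - a)(σ - a') with a = (3/22) + ((1/22)*sqrt(1685))*i, a' = (3/22) - ((1/22)*sqrt(1685))*i. At the order-2 pole a set g(σ) = (σ - a)^2*f(σ) = [-35*σ**2/24 + 10*σ + 3/8] / (σ - a')^2.
Order-2 pole: residue = g'(a); g'((3/22) + ((1/22)*sqrt(1685))*i) = ((215017/68141400)*sqrt(1685))*i, so the residue is ((215017/68141400)*sqrt(1685))*i.
List the singular points by increasing real part (a conjugate pair: the negative imaginary part first).


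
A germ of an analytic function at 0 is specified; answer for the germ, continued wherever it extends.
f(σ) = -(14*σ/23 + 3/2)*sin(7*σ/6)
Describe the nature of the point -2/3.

The point is a regular point.

There is no denominator, hence no pole anywhere.
The factor -sin(7*σ/6) is entire.
So the germ continues analytically to -2/3.


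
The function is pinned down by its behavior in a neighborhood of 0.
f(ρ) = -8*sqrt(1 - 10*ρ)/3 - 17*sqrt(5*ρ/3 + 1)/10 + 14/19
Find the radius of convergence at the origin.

Branch term (-17/10)*sqrt(1 - ρ/(-3/5)): its argument vanishes at ρ = -3/5, a square-root branch point, modulus 3/5.
Branch term (-8/3)*sqrt(1 - ρ/(1/10)): its argument vanishes at ρ = 1/10, a square-root branch point, modulus 1/10.
The radius of convergence is the smallest modulus among the singular points: 1/10.

The radius of convergence is 1/10.


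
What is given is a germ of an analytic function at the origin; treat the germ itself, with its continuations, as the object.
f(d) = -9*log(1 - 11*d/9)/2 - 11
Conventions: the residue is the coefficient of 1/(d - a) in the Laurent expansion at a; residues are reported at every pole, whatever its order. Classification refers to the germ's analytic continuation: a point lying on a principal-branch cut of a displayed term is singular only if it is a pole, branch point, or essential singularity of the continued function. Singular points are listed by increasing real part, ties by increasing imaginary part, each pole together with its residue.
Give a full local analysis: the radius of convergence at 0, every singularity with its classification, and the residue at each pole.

Radius of convergence at 0: 9/11.
At 9/11: a logarithmic branch point.

Branch term (-9/2)*log(1 - d/(9/11)): its argument vanishes at d = 9/11, a logarithmic branch point, modulus 9/11.
The radius of convergence is the smallest modulus among the singular points: 9/11.


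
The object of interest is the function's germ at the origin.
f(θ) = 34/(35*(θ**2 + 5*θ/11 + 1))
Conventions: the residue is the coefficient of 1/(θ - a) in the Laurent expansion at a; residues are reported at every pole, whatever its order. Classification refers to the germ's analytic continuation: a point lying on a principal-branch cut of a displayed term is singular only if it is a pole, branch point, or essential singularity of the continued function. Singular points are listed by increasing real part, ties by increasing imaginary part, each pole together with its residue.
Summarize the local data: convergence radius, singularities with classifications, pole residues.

Radius of convergence at 0: 1.
At (-5/22) - ((3/22)*sqrt(51))*i: a pole of order 1; residue ((22/315)*sqrt(51))*i.
At (-5/22) + ((3/22)*sqrt(51))*i: a pole of order 1; residue -((22/315)*sqrt(51))*i.

Denominator factor (θ**2 + 5*θ/11 + 1): discriminant -459/121, complex-conjugate roots (-5/22) + ((3/22)*sqrt(51))*i and (-5/22) - ((3/22)*sqrt(51))*i; poles of order 1, moduli 1 and 1.
The radius of convergence is the smallest modulus among the singular points: 1.
The factor θ**2 + 5*θ/11 + 1 splits as (θ - a)(θ - a') with a = (-5/22) - ((3/22)*sqrt(51))*i, a' = (-5/22) + ((3/22)*sqrt(51))*i. At the order-1 pole a set g(θ) = (θ - a)*f(θ) = [34/35] / (θ - a').
Simple pole: residue = g(a) at a = (-5/22) - ((3/22)*sqrt(51))*i, which is ((22/315)*sqrt(51))*i.
The factor θ**2 + 5*θ/11 + 1 splits as (θ - a)(θ - a') with a = (-5/22) + ((3/22)*sqrt(51))*i, a' = (-5/22) - ((3/22)*sqrt(51))*i. At the order-1 pole a set g(θ) = (θ - a)*f(θ) = [34/35] / (θ - a').
Simple pole: residue = g(a) at a = (-5/22) + ((3/22)*sqrt(51))*i, which is -((22/315)*sqrt(51))*i.
List the singular points by increasing real part (a conjugate pair: the negative imaginary part first).


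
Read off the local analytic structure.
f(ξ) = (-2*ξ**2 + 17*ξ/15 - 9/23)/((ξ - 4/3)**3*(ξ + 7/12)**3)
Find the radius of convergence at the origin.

The radius of convergence is 7/12.

Denominator factor (ξ - 4/3)^3: pole of order 3 at 4/3, modulus 4/3.
Denominator factor (ξ + 7/12)^3: pole of order 3 at -7/12, modulus 7/12.
The radius of convergence is the smallest modulus among the singular points: 7/12.


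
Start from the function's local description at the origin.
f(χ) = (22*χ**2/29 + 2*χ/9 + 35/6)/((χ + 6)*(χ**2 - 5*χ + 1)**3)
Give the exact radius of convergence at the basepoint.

The radius of convergence is 5/2 - (1/2)*sqrt(21).

Denominator factor (χ + 6): pole of order 1 at -6, modulus 6.
Denominator factor (χ**2 - 5*χ + 1)^3: discriminant 21, real irrational roots 5/2 + (1/2)*sqrt(21) and 5/2 - (1/2)*sqrt(21); poles of order 3, moduli 5/2 + (1/2)*sqrt(21) and 5/2 - (1/2)*sqrt(21).
The radius of convergence is the smallest modulus among the singular points: 5/2 - (1/2)*sqrt(21).


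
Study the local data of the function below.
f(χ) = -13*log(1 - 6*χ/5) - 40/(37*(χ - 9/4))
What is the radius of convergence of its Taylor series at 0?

The radius of convergence is 5/6.

Denominator factor (χ - 9/4): pole of order 1 at 9/4, modulus 9/4.
Branch term (-13)*log(1 - χ/(5/6)): its argument vanishes at χ = 5/6, a logarithmic branch point, modulus 5/6.
The radius of convergence is the smallest modulus among the singular points: 5/6.


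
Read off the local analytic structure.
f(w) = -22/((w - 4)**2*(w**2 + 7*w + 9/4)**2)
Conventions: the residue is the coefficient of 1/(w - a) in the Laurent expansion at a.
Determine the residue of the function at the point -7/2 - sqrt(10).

The residue is -4224/1266325 + (3597/12663250)*sqrt(10).


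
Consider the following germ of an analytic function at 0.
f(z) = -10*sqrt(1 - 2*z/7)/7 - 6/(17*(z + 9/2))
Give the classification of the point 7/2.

The term (-10/7)*sqrt(1 - z/(7/2)) has argument 1 - 7/2/(7/2) = 0 at 7/2: a square-root (algebraic, two-sheeted) branch point; the remaining terms are analytic or single-valued there.

The point is an algebraic (square-root) branch point.


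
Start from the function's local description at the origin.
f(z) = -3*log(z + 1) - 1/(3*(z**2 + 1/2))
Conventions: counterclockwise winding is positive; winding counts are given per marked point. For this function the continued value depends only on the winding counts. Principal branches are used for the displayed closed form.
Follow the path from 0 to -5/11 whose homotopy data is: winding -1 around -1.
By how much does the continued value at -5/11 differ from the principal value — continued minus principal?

Continued minus principal equals (6)*pi*i.

The rational part is single-valued and drops out of the difference; each branch term changes only by its own monodromy.
(-3)*log(1 - z/(-1)): each positive loop around -1 adds 2*pi*i to the log, so winding -1 contributes (-3)*(-1)*2*pi*i = (6)*pi*i.
Summing the contributions at z = -5/11 gives (6)*pi*i.


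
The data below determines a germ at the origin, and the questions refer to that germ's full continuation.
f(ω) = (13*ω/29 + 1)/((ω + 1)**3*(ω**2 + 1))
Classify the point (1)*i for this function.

The denominator factor ω**2 + 1 vanishes at (1)*i and appears to the power 1; the numerator there equals (1) + (13/29)*i, nonzero, and no other factor vanishes.
Hence a pole whose order is the multiplicity, 1.

The point is a pole of order 1.


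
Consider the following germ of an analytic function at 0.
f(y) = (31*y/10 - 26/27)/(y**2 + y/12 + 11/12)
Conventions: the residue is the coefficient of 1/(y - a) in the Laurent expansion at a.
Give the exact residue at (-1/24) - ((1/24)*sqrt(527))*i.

The residue is (31/20) - ((2359/94860)*sqrt(527))*i.

The factor y**2 + y/12 + 11/12 splits as (y - a)(y - a') with a = (-1/24) - ((1/24)*sqrt(527))*i, a' = (-1/24) + ((1/24)*sqrt(527))*i. At the order-1 pole a set g(y) = (y - a)*f(y) = [31*y/10 - 26/27] / (y - a').
Simple pole: residue = g(a) at a = (-1/24) - ((1/24)*sqrt(527))*i, which is (31/20) - ((2359/94860)*sqrt(527))*i.


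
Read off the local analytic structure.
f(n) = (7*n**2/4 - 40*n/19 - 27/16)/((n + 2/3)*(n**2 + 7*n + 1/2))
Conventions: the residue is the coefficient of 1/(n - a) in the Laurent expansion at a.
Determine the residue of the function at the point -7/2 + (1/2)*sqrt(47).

The factor n**2 + 7*n + 1/2 splits as (n - a)(n - a') with a = -7/2 + (1/2)*sqrt(47), a' = -7/2 - (1/2)*sqrt(47). At the order-1 pole a set g(n) = (n - a)*f(n) = [(7*n**2/4 - 40*n/19 - 27/16)/(n + 2/3)] / (n - a').
Simple pole: residue = g(a) at a = -7/2 + (1/2)*sqrt(47), which is 19173/20368 - (183741/957296)*sqrt(47).

The residue is 19173/20368 - (183741/957296)*sqrt(47).


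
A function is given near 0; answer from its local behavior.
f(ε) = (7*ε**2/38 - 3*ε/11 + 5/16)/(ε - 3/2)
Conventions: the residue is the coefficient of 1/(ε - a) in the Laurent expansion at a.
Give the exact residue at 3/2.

The residue is 1063/3344.

At the order-1 pole 3/2 set g(ε) = (ε - (3/2))*f(ε) = 7*ε**2/38 - 3*ε/11 + 5/16.
Simple pole: residue = g(a) at a = 3/2, which is 1063/3344.


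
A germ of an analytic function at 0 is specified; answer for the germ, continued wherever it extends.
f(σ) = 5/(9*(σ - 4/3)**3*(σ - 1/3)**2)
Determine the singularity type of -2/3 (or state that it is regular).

The point is a regular point.

Denominator factors: σ - 1/3 = -1 at σ = -2/3; σ - 4/3 = -2 at σ = -2/3 — none vanishes.
So the germ continues analytically to -2/3.


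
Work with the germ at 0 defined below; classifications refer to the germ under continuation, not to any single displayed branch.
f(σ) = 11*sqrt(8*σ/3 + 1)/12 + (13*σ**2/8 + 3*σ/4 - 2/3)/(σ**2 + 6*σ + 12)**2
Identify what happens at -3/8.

The point is an algebraic (square-root) branch point.

The term (11/12)*sqrt(1 - σ/(-3/8)) has argument 1 - -3/8/(-3/8) = 0 at -3/8: a square-root (algebraic, two-sheeted) branch point; the remaining terms are analytic or single-valued there.


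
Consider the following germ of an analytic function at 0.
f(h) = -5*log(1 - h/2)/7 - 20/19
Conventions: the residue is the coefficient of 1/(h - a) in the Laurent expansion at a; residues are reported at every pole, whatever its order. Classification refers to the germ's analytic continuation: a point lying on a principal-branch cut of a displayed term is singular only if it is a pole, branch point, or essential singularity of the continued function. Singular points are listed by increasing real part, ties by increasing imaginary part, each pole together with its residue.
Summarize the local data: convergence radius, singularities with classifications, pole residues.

Branch term (-5/7)*log(1 - h/(2)): its argument vanishes at h = 2, a logarithmic branch point, modulus 2.
The radius of convergence is the smallest modulus among the singular points: 2.

Radius of convergence at 0: 2.
At 2: a logarithmic branch point.


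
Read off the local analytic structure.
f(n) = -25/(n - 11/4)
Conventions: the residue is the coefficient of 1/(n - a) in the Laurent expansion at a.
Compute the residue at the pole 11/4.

The residue is -25.

At the order-1 pole 11/4 set g(n) = (n - (11/4))*f(n) = -25.
Simple pole: residue = g(a) at a = 11/4, which is -25.


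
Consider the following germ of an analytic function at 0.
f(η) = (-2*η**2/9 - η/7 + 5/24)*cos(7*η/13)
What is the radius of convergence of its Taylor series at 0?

The factor cos(7*η/13) is entire and contributes no finite singular point.
The polynomial part has no poles.
No finite singular points: the Taylor series at 0 converges everywhere.

The radius of convergence is infinite.


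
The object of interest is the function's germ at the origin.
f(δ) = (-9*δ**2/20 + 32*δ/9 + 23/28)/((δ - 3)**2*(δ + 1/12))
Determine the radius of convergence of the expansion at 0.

The radius of convergence is 1/12.

Denominator factor (δ + 1/12): pole of order 1 at -1/12, modulus 1/12.
Denominator factor (δ - 3)^2: pole of order 2 at 3, modulus 3.
The radius of convergence is the smallest modulus among the singular points: 1/12.


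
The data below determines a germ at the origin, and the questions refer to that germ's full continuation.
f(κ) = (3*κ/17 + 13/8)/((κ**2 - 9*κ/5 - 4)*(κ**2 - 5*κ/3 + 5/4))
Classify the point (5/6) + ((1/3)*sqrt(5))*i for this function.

The point is a pole of order 1.

The denominator factor κ**2 - 5*κ/3 + 5/4 vanishes at (5/6) + ((1/3)*sqrt(5))*i and appears to the power 1; the numerator there equals (241/136) + ((1/17)*sqrt(5))*i, nonzero, and no other factor vanishes.
Hence a pole whose order is the multiplicity, 1.


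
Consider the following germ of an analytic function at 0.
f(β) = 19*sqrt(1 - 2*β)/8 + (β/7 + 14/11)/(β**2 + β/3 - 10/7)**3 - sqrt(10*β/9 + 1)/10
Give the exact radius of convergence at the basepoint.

Denominator factor (β**2 + β/3 - 10/7)^3: discriminant 367/63, real irrational roots -1/6 + (1/42)*sqrt(2569) and -1/6 - (1/42)*sqrt(2569); poles of order 3, moduli -1/6 + (1/42)*sqrt(2569) and 1/6 + (1/42)*sqrt(2569).
Branch term (19/8)*sqrt(1 - β/(1/2)): its argument vanishes at β = 1/2, a square-root branch point, modulus 1/2.
Branch term (-1/10)*sqrt(1 - β/(-9/10)): its argument vanishes at β = -9/10, a square-root branch point, modulus 9/10.
The radius of convergence is the smallest modulus among the singular points: 1/2.

The radius of convergence is 1/2.


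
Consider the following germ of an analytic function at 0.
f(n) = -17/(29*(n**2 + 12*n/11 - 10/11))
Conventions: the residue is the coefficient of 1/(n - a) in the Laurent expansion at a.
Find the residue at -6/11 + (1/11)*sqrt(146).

The factor n**2 + 12*n/11 - 10/11 splits as (n - a)(n - a') with a = -6/11 + (1/11)*sqrt(146), a' = -6/11 - (1/11)*sqrt(146). At the order-1 pole a set g(n) = (n - a)*f(n) = [-17/29] / (n - a').
Simple pole: residue = g(a) at a = -6/11 + (1/11)*sqrt(146), which is -(187/8468)*sqrt(146).

The residue is -(187/8468)*sqrt(146).


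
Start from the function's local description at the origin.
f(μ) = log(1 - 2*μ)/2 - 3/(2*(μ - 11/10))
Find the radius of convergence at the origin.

Denominator factor (μ - 11/10): pole of order 1 at 11/10, modulus 11/10.
Branch term (1/2)*log(1 - μ/(1/2)): its argument vanishes at μ = 1/2, a logarithmic branch point, modulus 1/2.
The radius of convergence is the smallest modulus among the singular points: 1/2.

The radius of convergence is 1/2.


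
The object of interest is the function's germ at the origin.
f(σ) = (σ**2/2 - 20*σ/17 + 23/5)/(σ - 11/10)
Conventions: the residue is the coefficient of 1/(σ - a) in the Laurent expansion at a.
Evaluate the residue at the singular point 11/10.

The residue is 13297/3400.

At the order-1 pole 11/10 set g(σ) = (σ - (11/10))*f(σ) = σ**2/2 - 20*σ/17 + 23/5.
Simple pole: residue = g(a) at a = 11/10, which is 13297/3400.


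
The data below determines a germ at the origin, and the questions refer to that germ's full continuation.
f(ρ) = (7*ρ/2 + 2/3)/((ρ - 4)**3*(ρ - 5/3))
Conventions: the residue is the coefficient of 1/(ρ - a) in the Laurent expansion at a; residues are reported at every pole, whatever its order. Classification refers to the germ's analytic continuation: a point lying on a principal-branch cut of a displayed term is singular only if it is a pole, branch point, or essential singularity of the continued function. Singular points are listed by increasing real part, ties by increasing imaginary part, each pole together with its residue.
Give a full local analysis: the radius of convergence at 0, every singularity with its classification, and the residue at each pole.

Radius of convergence at 0: 5/3.
At 5/3: a pole of order 1; residue -351/686.
At 4: a pole of order 3; residue 351/686.

Denominator factor (ρ - 4)^3: pole of order 3 at 4, modulus 4.
Denominator factor (ρ - 5/3): pole of order 1 at 5/3, modulus 5/3.
The radius of convergence is the smallest modulus among the singular points: 5/3.
At the order-1 pole 5/3 set g(ρ) = (ρ - (5/3))*f(ρ) = (7*ρ/2 + 2/3)/(ρ - 4)**3.
Simple pole: residue = g(a) at a = 5/3, which is -351/686.
At the order-3 pole 4 set g(ρ) = (ρ - (4))^3*f(ρ) = (7*ρ/2 + 2/3)/(ρ - 5/3).
Order-3 pole: residue = g''(a)/2; g''(4) = 351/343, so the residue is 351/686.
List the singular points by increasing real part (a conjugate pair: the negative imaginary part first).


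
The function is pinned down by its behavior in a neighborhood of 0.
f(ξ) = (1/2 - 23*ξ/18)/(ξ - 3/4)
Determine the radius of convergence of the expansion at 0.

The radius of convergence is 3/4.

Denominator factor (ξ - 3/4): pole of order 1 at 3/4, modulus 3/4.
The radius of convergence is the smallest modulus among the singular points: 3/4.


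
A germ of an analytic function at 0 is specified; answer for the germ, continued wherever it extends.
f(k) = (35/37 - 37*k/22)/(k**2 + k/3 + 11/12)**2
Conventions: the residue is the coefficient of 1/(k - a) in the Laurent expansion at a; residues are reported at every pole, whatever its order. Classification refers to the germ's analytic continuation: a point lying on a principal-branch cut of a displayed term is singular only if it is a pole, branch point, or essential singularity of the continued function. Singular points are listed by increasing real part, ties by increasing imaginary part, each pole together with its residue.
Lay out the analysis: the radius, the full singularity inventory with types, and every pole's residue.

Radius of convergence at 0: (1/6)*sqrt(33).
At (-1/6) - ((2/3)*sqrt(2))*i: a pole of order 2; residue ((53901/208384)*sqrt(2))*i.
At (-1/6) + ((2/3)*sqrt(2))*i: a pole of order 2; residue -((53901/208384)*sqrt(2))*i.

Denominator factor (k**2 + k/3 + 11/12)^2: discriminant -32/9, complex-conjugate roots (-1/6) + ((2/3)*sqrt(2))*i and (-1/6) - ((2/3)*sqrt(2))*i; poles of order 2, moduli (1/6)*sqrt(33) and (1/6)*sqrt(33).
The radius of convergence is the smallest modulus among the singular points: (1/6)*sqrt(33).
The factor k**2 + k/3 + 11/12 splits as (k - a)(k - a') with a = (-1/6) - ((2/3)*sqrt(2))*i, a' = (-1/6) + ((2/3)*sqrt(2))*i. At the order-2 pole a set g(k) = (k - a)^2*f(k) = [35/37 - 37*k/22] / (k - a')^2.
Order-2 pole: residue = g'(a); g'((-1/6) - ((2/3)*sqrt(2))*i) = ((53901/208384)*sqrt(2))*i, so the residue is ((53901/208384)*sqrt(2))*i.
The factor k**2 + k/3 + 11/12 splits as (k - a)(k - a') with a = (-1/6) + ((2/3)*sqrt(2))*i, a' = (-1/6) - ((2/3)*sqrt(2))*i. At the order-2 pole a set g(k) = (k - a)^2*f(k) = [35/37 - 37*k/22] / (k - a')^2.
Order-2 pole: residue = g'(a); g'((-1/6) + ((2/3)*sqrt(2))*i) = -((53901/208384)*sqrt(2))*i, so the residue is -((53901/208384)*sqrt(2))*i.
List the singular points by increasing real part (a conjugate pair: the negative imaginary part first).


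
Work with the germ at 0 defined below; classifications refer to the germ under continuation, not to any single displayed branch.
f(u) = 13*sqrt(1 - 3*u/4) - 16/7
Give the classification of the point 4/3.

The term (13)*sqrt(1 - u/(4/3)) has argument 1 - 4/3/(4/3) = 0 at 4/3: a square-root (algebraic, two-sheeted) branch point; the remaining terms are analytic or single-valued there.

The point is an algebraic (square-root) branch point.


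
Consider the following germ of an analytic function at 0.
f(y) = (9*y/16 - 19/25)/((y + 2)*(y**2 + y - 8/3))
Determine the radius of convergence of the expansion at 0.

Denominator factor (y + 2): pole of order 1 at -2, modulus 2.
Denominator factor (y**2 + y - 8/3): discriminant 35/3, real irrational roots -1/2 + (1/6)*sqrt(105) and -1/2 - (1/6)*sqrt(105); poles of order 1, moduli -1/2 + (1/6)*sqrt(105) and 1/2 + (1/6)*sqrt(105).
The radius of convergence is the smallest modulus among the singular points: -1/2 + (1/6)*sqrt(105).

The radius of convergence is -1/2 + (1/6)*sqrt(105).


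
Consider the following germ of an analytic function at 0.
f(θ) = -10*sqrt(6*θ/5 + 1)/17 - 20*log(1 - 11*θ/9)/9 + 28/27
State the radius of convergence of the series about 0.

The radius of convergence is 9/11.

Branch term (-10/17)*sqrt(1 - θ/(-5/6)): its argument vanishes at θ = -5/6, a square-root branch point, modulus 5/6.
Branch term (-20/9)*log(1 - θ/(9/11)): its argument vanishes at θ = 9/11, a logarithmic branch point, modulus 9/11.
The radius of convergence is the smallest modulus among the singular points: 9/11.


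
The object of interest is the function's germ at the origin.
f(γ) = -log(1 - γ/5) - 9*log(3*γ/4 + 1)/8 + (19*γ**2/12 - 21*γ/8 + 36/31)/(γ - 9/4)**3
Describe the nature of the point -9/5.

The point is a regular point.

Denominator factors: γ - 9/4 = -81/20 at γ = -9/5 — none vanishes.
Branch term log(1 - γ/(-4/3)): argument at -9/5 is -7/20, nonzero, so -9/5 is not its branch point (a point on a principal cut is still regular for the continued germ).
Branch term log(1 - γ/(5)): argument at -9/5 is 34/25, nonzero, so -9/5 is not its branch point (a point on a principal cut is still regular for the continued germ).
So the germ continues analytically to -9/5.


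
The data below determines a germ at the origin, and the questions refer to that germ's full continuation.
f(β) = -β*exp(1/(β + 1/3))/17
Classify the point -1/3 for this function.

The point is an essential singularity.

The exponent 1/(β - (-1/3)) has a pole at -1/3, so exp(1/(β - (-1/3))) takes every nonzero value near it: an essential singularity (not a pole of any order).


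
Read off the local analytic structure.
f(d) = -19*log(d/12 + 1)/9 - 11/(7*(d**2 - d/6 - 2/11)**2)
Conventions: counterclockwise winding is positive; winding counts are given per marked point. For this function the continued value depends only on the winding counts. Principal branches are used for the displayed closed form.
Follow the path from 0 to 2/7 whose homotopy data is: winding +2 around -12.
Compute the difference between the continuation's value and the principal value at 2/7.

The rational part is single-valued and drops out of the difference; each branch term changes only by its own monodromy.
(-19/9)*log(1 - d/(-12)): each positive loop around -12 adds 2*pi*i to the log, so winding +2 contributes (-19/9)*(2)*2*pi*i = -(76/9)*pi*i.
Summing the contributions at d = 2/7 gives -(76/9)*pi*i.

Continued minus principal equals -(76/9)*pi*i.


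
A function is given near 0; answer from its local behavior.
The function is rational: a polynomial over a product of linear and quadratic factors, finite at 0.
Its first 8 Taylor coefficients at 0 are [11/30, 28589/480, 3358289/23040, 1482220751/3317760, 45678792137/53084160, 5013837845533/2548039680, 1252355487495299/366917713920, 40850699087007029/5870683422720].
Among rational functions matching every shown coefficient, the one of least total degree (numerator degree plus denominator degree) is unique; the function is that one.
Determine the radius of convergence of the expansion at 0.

No rational of total degree below 5 reproduces all 8 coefficients; solving the [1/4] Pade equations on them gives f(α) = (-12*α - 3/40)/((α - 3/4)**2*(α**2 - α/12 - 4/11)), whose expansion matches every shown term.
Denominator factor (α**2 - α/12 - 4/11): discriminant 2315/1584, real irrational roots 1/24 + (1/264)*sqrt(25465) and 1/24 - (1/264)*sqrt(25465); poles of order 1, moduli 1/24 + (1/264)*sqrt(25465) and -1/24 + (1/264)*sqrt(25465).
Denominator factor (α - 3/4)^2: pole of order 2 at 3/4, modulus 3/4.
The radius of convergence is the smallest modulus among the singular points: -1/24 + (1/264)*sqrt(25465).

The radius of convergence is -1/24 + (1/264)*sqrt(25465).


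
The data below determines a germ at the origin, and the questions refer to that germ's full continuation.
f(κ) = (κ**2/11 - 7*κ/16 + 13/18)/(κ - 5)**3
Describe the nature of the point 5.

The point is a pole of order 3.

The denominator factor κ - 5 vanishes at 5 and appears to the power 3; the numerator there equals 1279/1584, nonzero, and no other factor vanishes.
Hence a pole whose order is the multiplicity, 3.


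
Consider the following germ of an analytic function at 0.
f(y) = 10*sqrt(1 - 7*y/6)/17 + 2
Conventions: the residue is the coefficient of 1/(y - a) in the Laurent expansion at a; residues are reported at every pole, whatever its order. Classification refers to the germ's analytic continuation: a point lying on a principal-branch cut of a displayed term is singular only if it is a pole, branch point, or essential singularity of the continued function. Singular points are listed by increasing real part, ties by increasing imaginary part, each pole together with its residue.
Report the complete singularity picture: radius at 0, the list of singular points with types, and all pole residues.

Radius of convergence at 0: 6/7.
At 6/7: an algebraic (square-root) branch point.

Branch term (10/17)*sqrt(1 - y/(6/7)): its argument vanishes at y = 6/7, a square-root branch point, modulus 6/7.
The radius of convergence is the smallest modulus among the singular points: 6/7.


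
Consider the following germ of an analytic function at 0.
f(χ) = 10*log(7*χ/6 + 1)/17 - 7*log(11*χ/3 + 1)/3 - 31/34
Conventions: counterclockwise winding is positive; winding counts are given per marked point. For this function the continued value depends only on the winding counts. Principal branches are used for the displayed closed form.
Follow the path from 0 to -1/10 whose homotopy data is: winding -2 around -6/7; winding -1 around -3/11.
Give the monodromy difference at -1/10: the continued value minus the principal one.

Continued minus principal equals (118/51)*pi*i.

The rational part is single-valued and drops out of the difference; each branch term changes only by its own monodromy.
(-7/3)*log(1 - χ/(-3/11)): each positive loop around -3/11 adds 2*pi*i to the log, so winding -1 contributes (-7/3)*(-1)*2*pi*i = (14/3)*pi*i.
(10/17)*log(1 - χ/(-6/7)): each positive loop around -6/7 adds 2*pi*i to the log, so winding -2 contributes (10/17)*(-2)*2*pi*i = -(40/17)*pi*i.
Summing the contributions at χ = -1/10 gives (118/51)*pi*i.


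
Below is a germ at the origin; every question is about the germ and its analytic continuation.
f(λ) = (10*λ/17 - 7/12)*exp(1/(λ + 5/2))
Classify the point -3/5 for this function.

There is no denominator, hence no pole anywhere.
The essential point of exp(1/(λ - (-5/2))) is -5/2, not -3/5.
So the germ continues analytically to -3/5.

The point is a regular point.


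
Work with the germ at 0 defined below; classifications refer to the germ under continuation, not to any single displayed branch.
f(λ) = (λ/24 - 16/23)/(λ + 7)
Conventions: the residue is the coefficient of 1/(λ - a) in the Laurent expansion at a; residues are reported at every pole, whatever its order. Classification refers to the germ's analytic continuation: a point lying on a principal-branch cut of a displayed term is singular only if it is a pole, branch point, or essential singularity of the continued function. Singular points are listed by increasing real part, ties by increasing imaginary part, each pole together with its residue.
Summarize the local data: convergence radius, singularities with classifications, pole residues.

Radius of convergence at 0: 7.
At -7: a pole of order 1; residue -545/552.

Denominator factor (λ + 7): pole of order 1 at -7, modulus 7.
The radius of convergence is the smallest modulus among the singular points: 7.
At the order-1 pole -7 set g(λ) = (λ - (-7))*f(λ) = λ/24 - 16/23.
Simple pole: residue = g(a) at a = -7, which is -545/552.


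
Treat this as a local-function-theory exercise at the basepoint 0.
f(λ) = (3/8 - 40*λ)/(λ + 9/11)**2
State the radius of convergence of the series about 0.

Denominator factor (λ + 9/11)^2: pole of order 2 at -9/11, modulus 9/11.
The radius of convergence is the smallest modulus among the singular points: 9/11.

The radius of convergence is 9/11.


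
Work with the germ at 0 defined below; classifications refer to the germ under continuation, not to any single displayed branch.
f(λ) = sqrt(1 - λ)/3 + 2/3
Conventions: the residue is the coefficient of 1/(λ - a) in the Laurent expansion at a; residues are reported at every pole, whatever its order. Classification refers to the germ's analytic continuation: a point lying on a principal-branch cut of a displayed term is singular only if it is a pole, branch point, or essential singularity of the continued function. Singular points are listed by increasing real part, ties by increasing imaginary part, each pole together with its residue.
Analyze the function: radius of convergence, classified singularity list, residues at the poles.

Branch term (1/3)*sqrt(1 - λ/(1)): its argument vanishes at λ = 1, a square-root branch point, modulus 1.
The radius of convergence is the smallest modulus among the singular points: 1.

Radius of convergence at 0: 1.
At 1: an algebraic (square-root) branch point.


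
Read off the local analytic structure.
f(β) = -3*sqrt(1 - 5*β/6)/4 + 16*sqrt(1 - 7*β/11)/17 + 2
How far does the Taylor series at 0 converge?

Branch term (-3/4)*sqrt(1 - β/(6/5)): its argument vanishes at β = 6/5, a square-root branch point, modulus 6/5.
Branch term (16/17)*sqrt(1 - β/(11/7)): its argument vanishes at β = 11/7, a square-root branch point, modulus 11/7.
The radius of convergence is the smallest modulus among the singular points: 6/5.

The radius of convergence is 6/5.


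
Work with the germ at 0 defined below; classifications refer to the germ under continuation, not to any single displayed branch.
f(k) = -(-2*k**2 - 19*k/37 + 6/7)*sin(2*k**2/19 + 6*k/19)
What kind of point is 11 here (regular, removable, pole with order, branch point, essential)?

There is no denominator, hence no pole anywhere.
The factor -sin(2*k**2/19 + 6*k/19) is entire.
So the germ continues analytically to 11.

The point is a regular point.


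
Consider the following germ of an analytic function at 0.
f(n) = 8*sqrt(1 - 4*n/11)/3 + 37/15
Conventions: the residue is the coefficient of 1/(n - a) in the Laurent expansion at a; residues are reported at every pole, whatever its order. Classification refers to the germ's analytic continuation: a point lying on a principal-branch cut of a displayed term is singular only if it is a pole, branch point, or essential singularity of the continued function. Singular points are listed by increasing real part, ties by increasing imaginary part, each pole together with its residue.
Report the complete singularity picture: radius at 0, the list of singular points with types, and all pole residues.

Radius of convergence at 0: 11/4.
At 11/4: an algebraic (square-root) branch point.

Branch term (8/3)*sqrt(1 - n/(11/4)): its argument vanishes at n = 11/4, a square-root branch point, modulus 11/4.
The radius of convergence is the smallest modulus among the singular points: 11/4.


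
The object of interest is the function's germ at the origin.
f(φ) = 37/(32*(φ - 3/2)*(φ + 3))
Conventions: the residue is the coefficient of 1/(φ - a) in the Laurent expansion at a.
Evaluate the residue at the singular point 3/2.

At the order-1 pole 3/2 set g(φ) = (φ - (3/2))*f(φ) = 37/(32*(φ + 3)).
Simple pole: residue = g(a) at a = 3/2, which is 37/144.

The residue is 37/144.


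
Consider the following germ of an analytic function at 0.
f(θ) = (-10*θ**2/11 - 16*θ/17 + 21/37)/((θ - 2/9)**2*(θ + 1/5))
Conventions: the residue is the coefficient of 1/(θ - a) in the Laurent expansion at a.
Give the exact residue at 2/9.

At the order-2 pole 2/9 set g(θ) = (θ - (2/9))^2*f(θ) = (-10*θ**2/11 - 16*θ/17 + 21/37)/(θ + 1/5).
Order-2 pole: residue = g'(a); g'(2/9) = -12350735/2497759, so the residue is -12350735/2497759.

The residue is -12350735/2497759.


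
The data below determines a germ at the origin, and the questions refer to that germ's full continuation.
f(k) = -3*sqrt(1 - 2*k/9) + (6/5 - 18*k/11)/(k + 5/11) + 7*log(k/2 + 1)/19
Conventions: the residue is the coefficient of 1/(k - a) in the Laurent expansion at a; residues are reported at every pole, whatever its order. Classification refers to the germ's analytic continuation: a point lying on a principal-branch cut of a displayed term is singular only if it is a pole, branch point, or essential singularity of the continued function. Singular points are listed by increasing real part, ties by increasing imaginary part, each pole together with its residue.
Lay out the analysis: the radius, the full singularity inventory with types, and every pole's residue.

Denominator factor (k + 5/11): pole of order 1 at -5/11, modulus 5/11.
Branch term (-3)*sqrt(1 - k/(9/2)): its argument vanishes at k = 9/2, a square-root branch point, modulus 9/2.
Branch term (7/19)*log(1 - k/(-2)): its argument vanishes at k = -2, a logarithmic branch point, modulus 2.
The radius of convergence is the smallest modulus among the singular points: 5/11.
The branch terms are analytic at -5/11 and contribute nothing to the residue; only the rational part matters.
At the order-1 pole -5/11 set g(k) = (k - (-5/11))*(rational part) = 6/5 - 18*k/11.
Simple pole: residue = g(a) at a = -5/11, which is 1176/605.
List the singular points by increasing real part (a conjugate pair: the negative imaginary part first).

Radius of convergence at 0: 5/11.
At -2: a logarithmic branch point.
At -5/11: a pole of order 1; residue 1176/605.
At 9/2: an algebraic (square-root) branch point.


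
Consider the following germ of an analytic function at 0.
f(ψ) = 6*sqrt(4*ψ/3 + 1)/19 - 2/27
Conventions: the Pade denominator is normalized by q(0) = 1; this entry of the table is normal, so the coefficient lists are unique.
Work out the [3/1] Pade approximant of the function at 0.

Taylor coefficients needed (expand at 0): a_0 = 124/513, a_1 = 4/19, a_2 = -4/57, a_3 = 8/171, a_4 = -20/513.
Write the denominator as Q(ψ) = 1 + q1*ψ. Requiring Q*f - P = O(ψ^5) with deg P <= 3 kills the coefficients of ψ^4..ψ^4 in Q*f:
  ψ^4: a_4 + q1*a_3 = 0, i.e. -20/513 + (8/171)*q1 = 0.
Solving this linear system: q1 = 5/6.
The numerator is Q*f truncated at degree 3: P0 = a_0 = 124/513; P1 = a_1 + q1*a_0 = 634/1539; P2 = a_2 + q1*a_1 = 2/19; P3 = a_3 + q1*a_2 = -2/171.

The Pade approximant has numerator coefficients [124/513, 634/1539, 2/19, -2/171]; denominator coefficients [1, 5/6].


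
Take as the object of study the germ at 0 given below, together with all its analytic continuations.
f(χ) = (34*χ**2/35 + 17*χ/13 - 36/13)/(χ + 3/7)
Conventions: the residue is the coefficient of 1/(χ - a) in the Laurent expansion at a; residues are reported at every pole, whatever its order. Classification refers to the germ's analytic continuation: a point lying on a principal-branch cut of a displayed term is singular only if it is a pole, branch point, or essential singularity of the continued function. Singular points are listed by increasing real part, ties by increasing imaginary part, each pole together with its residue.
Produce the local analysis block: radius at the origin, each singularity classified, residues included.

Radius of convergence at 0: 3/7.
At -3/7: a pole of order 1; residue -70257/22295.

Denominator factor (χ + 3/7): pole of order 1 at -3/7, modulus 3/7.
The radius of convergence is the smallest modulus among the singular points: 3/7.
At the order-1 pole -3/7 set g(χ) = (χ - (-3/7))*f(χ) = 34*χ**2/35 + 17*χ/13 - 36/13.
Simple pole: residue = g(a) at a = -3/7, which is -70257/22295.


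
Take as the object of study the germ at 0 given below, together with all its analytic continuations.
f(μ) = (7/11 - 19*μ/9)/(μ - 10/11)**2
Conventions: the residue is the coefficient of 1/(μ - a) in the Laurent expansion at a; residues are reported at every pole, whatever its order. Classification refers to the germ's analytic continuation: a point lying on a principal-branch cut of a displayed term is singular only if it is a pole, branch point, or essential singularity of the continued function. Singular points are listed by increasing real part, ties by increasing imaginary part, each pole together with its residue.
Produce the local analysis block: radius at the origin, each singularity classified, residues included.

Denominator factor (μ - 10/11)^2: pole of order 2 at 10/11, modulus 10/11.
The radius of convergence is the smallest modulus among the singular points: 10/11.
At the order-2 pole 10/11 set g(μ) = (μ - (10/11))^2*f(μ) = 7/11 - 19*μ/9.
Order-2 pole: residue = g'(a); g'(10/11) = -19/9, so the residue is -19/9.

Radius of convergence at 0: 10/11.
At 10/11: a pole of order 2; residue -19/9.


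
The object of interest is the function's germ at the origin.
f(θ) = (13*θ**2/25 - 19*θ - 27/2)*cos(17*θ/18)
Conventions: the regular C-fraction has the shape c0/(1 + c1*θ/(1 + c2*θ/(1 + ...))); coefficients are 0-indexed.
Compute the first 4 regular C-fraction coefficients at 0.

The regular C-fraction coefficients are [-27/2, -38/27, 359441/205200, -2641041209/8195254800].

Taylor coefficients (expand at 0): a_0 = -27/2, a_1 = -19, a_2 = 7849/1200, a_3 = 5491/648.
c0 = a_0 = -27/2. Peel one level at a time: if S = 1 + c*θ/S' with S'(0) = 1, then c is the θ-coefficient of S and S' = c*θ/(S - 1).
S_1 = c0/f = 1 + (-38/27)*θ + (359441/145800)*θ^2 + ...; c1 = -38/27.
S_2 = c1*θ/(S_1 - 1) = 1 + (359441/205200)*θ + (2641041209/4678560000)*θ^2 + ...; c2 = 359441/205200.
S_3 = c2*θ/(S_2 - 1) = 1 + (-2641041209/8195254800)*θ + ...; c3 = -2641041209/8195254800.


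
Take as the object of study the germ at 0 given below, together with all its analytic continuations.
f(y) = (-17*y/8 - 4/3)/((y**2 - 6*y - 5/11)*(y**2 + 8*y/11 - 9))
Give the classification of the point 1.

The point is a regular point.

Denominator factors: y**2 + 8*y/11 - 9 = -80/11 at y = 1; y**2 - 6*y - 5/11 = -60/11 at y = 1 — none vanishes.
So the germ continues analytically to 1.


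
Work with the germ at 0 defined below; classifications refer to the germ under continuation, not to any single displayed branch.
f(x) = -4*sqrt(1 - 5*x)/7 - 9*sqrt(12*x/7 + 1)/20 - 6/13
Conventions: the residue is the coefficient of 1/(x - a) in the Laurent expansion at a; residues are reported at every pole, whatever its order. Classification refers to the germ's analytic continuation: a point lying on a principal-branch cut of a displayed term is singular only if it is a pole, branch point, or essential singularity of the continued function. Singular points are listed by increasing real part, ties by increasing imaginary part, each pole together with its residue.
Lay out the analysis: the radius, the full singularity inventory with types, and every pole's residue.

Radius of convergence at 0: 1/5.
At -7/12: an algebraic (square-root) branch point.
At 1/5: an algebraic (square-root) branch point.

Branch term (-4/7)*sqrt(1 - x/(1/5)): its argument vanishes at x = 1/5, a square-root branch point, modulus 1/5.
Branch term (-9/20)*sqrt(1 - x/(-7/12)): its argument vanishes at x = -7/12, a square-root branch point, modulus 7/12.
The radius of convergence is the smallest modulus among the singular points: 1/5.
List the singular points by increasing real part (a conjugate pair: the negative imaginary part first).
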